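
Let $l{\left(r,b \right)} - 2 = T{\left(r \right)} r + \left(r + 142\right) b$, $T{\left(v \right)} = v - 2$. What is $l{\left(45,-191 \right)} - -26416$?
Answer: $-7364$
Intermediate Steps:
$T{\left(v \right)} = -2 + v$
$l{\left(r,b \right)} = 2 + b \left(142 + r\right) + r \left(-2 + r\right)$ ($l{\left(r,b \right)} = 2 + \left(\left(-2 + r\right) r + \left(r + 142\right) b\right) = 2 + \left(r \left(-2 + r\right) + \left(142 + r\right) b\right) = 2 + \left(r \left(-2 + r\right) + b \left(142 + r\right)\right) = 2 + \left(b \left(142 + r\right) + r \left(-2 + r\right)\right) = 2 + b \left(142 + r\right) + r \left(-2 + r\right)$)
$l{\left(45,-191 \right)} - -26416 = \left(2 + 142 \left(-191\right) - 8595 + 45 \left(-2 + 45\right)\right) - -26416 = \left(2 - 27122 - 8595 + 45 \cdot 43\right) + 26416 = \left(2 - 27122 - 8595 + 1935\right) + 26416 = -33780 + 26416 = -7364$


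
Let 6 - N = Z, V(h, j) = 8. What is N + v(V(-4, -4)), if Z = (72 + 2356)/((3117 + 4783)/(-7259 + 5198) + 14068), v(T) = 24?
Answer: 216145833/7246562 ≈ 29.827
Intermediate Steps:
Z = 1251027/7246562 (Z = 2428/(7900/(-2061) + 14068) = 2428/(7900*(-1/2061) + 14068) = 2428/(-7900/2061 + 14068) = 2428/(28986248/2061) = 2428*(2061/28986248) = 1251027/7246562 ≈ 0.17264)
N = 42228345/7246562 (N = 6 - 1*1251027/7246562 = 6 - 1251027/7246562 = 42228345/7246562 ≈ 5.8274)
N + v(V(-4, -4)) = 42228345/7246562 + 24 = 216145833/7246562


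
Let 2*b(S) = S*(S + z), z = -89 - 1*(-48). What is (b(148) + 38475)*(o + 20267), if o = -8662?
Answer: 538390765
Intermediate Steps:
z = -41 (z = -89 + 48 = -41)
b(S) = S*(-41 + S)/2 (b(S) = (S*(S - 41))/2 = (S*(-41 + S))/2 = S*(-41 + S)/2)
(b(148) + 38475)*(o + 20267) = ((½)*148*(-41 + 148) + 38475)*(-8662 + 20267) = ((½)*148*107 + 38475)*11605 = (7918 + 38475)*11605 = 46393*11605 = 538390765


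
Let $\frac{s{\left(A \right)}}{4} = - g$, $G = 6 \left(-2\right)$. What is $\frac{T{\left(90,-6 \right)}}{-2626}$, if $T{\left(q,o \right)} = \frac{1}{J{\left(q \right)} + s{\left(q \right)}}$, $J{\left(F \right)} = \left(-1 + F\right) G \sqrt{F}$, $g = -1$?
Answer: $\frac{1}{67393758536} + \frac{801 \sqrt{10}}{67393758536} \approx 3.76 \cdot 10^{-8}$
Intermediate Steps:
$G = -12$
$s{\left(A \right)} = 4$ ($s{\left(A \right)} = 4 \left(\left(-1\right) \left(-1\right)\right) = 4 \cdot 1 = 4$)
$J{\left(F \right)} = - 12 \sqrt{F} \left(-1 + F\right)$ ($J{\left(F \right)} = \left(-1 + F\right) \left(- 12 \sqrt{F}\right) = - 12 \sqrt{F} \left(-1 + F\right)$)
$T{\left(q,o \right)} = \frac{1}{4 + 12 \sqrt{q} \left(1 - q\right)}$ ($T{\left(q,o \right)} = \frac{1}{12 \sqrt{q} \left(1 - q\right) + 4} = \frac{1}{4 + 12 \sqrt{q} \left(1 - q\right)}$)
$\frac{T{\left(90,-6 \right)}}{-2626} = \frac{\left(-1\right) \frac{1}{-4 + 12 \sqrt{90} \left(-1 + 90\right)}}{-2626} = - \frac{1}{-4 + 12 \cdot 3 \sqrt{10} \cdot 89} \left(- \frac{1}{2626}\right) = - \frac{1}{-4 + 3204 \sqrt{10}} \left(- \frac{1}{2626}\right) = \frac{1}{2626 \left(-4 + 3204 \sqrt{10}\right)}$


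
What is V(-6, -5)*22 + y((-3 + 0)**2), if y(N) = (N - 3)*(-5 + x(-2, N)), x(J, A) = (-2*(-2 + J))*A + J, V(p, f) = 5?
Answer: 500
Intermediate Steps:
x(J, A) = J + A*(4 - 2*J) (x(J, A) = (4 - 2*J)*A + J = A*(4 - 2*J) + J = J + A*(4 - 2*J))
y(N) = (-7 + 8*N)*(-3 + N) (y(N) = (N - 3)*(-5 + (-2 + 4*N - 2*N*(-2))) = (-3 + N)*(-5 + (-2 + 4*N + 4*N)) = (-3 + N)*(-5 + (-2 + 8*N)) = (-3 + N)*(-7 + 8*N) = (-7 + 8*N)*(-3 + N))
V(-6, -5)*22 + y((-3 + 0)**2) = 5*22 + (21 - 31*(-3 + 0)**2 + 8*((-3 + 0)**2)**2) = 110 + (21 - 31*(-3)**2 + 8*((-3)**2)**2) = 110 + (21 - 31*9 + 8*9**2) = 110 + (21 - 279 + 8*81) = 110 + (21 - 279 + 648) = 110 + 390 = 500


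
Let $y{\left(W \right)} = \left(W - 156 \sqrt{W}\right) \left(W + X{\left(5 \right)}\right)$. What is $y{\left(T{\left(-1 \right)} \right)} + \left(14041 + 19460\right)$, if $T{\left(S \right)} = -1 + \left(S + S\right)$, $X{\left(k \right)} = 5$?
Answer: $33495 - 312 i \sqrt{3} \approx 33495.0 - 540.4 i$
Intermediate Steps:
$T{\left(S \right)} = -1 + 2 S$
$y{\left(W \right)} = \left(5 + W\right) \left(W - 156 \sqrt{W}\right)$ ($y{\left(W \right)} = \left(W - 156 \sqrt{W}\right) \left(W + 5\right) = \left(W - 156 \sqrt{W}\right) \left(5 + W\right) = \left(5 + W\right) \left(W - 156 \sqrt{W}\right)$)
$y{\left(T{\left(-1 \right)} \right)} + \left(14041 + 19460\right) = \left(\left(-1 + 2 \left(-1\right)\right)^{2} - 780 \sqrt{-1 + 2 \left(-1\right)} - 156 \left(-1 + 2 \left(-1\right)\right)^{\frac{3}{2}} + 5 \left(-1 + 2 \left(-1\right)\right)\right) + \left(14041 + 19460\right) = \left(\left(-1 - 2\right)^{2} - 780 \sqrt{-1 - 2} - 156 \left(-1 - 2\right)^{\frac{3}{2}} + 5 \left(-1 - 2\right)\right) + 33501 = \left(\left(-3\right)^{2} - 780 \sqrt{-3} - 156 \left(-3\right)^{\frac{3}{2}} + 5 \left(-3\right)\right) + 33501 = \left(9 - 780 i \sqrt{3} - 156 \left(- 3 i \sqrt{3}\right) - 15\right) + 33501 = \left(9 - 780 i \sqrt{3} + 468 i \sqrt{3} - 15\right) + 33501 = \left(-6 - 312 i \sqrt{3}\right) + 33501 = 33495 - 312 i \sqrt{3}$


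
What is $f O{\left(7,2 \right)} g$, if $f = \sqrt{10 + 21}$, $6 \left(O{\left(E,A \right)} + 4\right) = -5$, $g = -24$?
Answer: $116 \sqrt{31} \approx 645.86$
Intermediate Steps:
$O{\left(E,A \right)} = - \frac{29}{6}$ ($O{\left(E,A \right)} = -4 + \frac{1}{6} \left(-5\right) = -4 - \frac{5}{6} = - \frac{29}{6}$)
$f = \sqrt{31} \approx 5.5678$
$f O{\left(7,2 \right)} g = \sqrt{31} \left(- \frac{29}{6}\right) \left(-24\right) = - \frac{29 \sqrt{31}}{6} \left(-24\right) = 116 \sqrt{31}$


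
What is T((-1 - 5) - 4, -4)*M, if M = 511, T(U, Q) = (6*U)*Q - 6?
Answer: 119574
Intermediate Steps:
T(U, Q) = -6 + 6*Q*U (T(U, Q) = 6*Q*U - 6 = -6 + 6*Q*U)
T((-1 - 5) - 4, -4)*M = (-6 + 6*(-4)*((-1 - 5) - 4))*511 = (-6 + 6*(-4)*(-6 - 4))*511 = (-6 + 6*(-4)*(-10))*511 = (-6 + 240)*511 = 234*511 = 119574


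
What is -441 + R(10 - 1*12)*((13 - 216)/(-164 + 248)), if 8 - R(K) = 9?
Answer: -5263/12 ≈ -438.58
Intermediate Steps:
R(K) = -1 (R(K) = 8 - 1*9 = 8 - 9 = -1)
-441 + R(10 - 1*12)*((13 - 216)/(-164 + 248)) = -441 - (13 - 216)/(-164 + 248) = -441 - (-203)/84 = -441 - 1*(-29/12) = -441 + 29/12 = -5263/12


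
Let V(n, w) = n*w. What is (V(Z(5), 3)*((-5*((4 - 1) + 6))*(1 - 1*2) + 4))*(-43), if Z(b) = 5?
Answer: -31605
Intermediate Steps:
(V(Z(5), 3)*((-5*((4 - 1) + 6))*(1 - 1*2) + 4))*(-43) = ((5*3)*((-5*((4 - 1) + 6))*(1 - 1*2) + 4))*(-43) = (15*((-5*(3 + 6))*(1 - 2) + 4))*(-43) = (15*(-5*9*(-1) + 4))*(-43) = (15*(-45*(-1) + 4))*(-43) = (15*(45 + 4))*(-43) = (15*49)*(-43) = 735*(-43) = -31605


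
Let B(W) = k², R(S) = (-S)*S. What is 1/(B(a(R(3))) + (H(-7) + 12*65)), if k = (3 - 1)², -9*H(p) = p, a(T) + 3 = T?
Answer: 9/7171 ≈ 0.0012551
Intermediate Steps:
R(S) = -S²
a(T) = -3 + T
H(p) = -p/9
k = 4 (k = 2² = 4)
B(W) = 16 (B(W) = 4² = 16)
1/(B(a(R(3))) + (H(-7) + 12*65)) = 1/(16 + (-⅑*(-7) + 12*65)) = 1/(16 + (7/9 + 780)) = 1/(16 + 7027/9) = 1/(7171/9) = 9/7171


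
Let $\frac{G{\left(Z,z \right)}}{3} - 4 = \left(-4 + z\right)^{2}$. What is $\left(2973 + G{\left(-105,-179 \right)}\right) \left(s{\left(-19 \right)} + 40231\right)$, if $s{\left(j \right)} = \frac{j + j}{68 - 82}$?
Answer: $\frac{29135807472}{7} \approx 4.1623 \cdot 10^{9}$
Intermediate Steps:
$G{\left(Z,z \right)} = 12 + 3 \left(-4 + z\right)^{2}$
$s{\left(j \right)} = - \frac{j}{7}$ ($s{\left(j \right)} = \frac{2 j}{-14} = 2 j \left(- \frac{1}{14}\right) = - \frac{j}{7}$)
$\left(2973 + G{\left(-105,-179 \right)}\right) \left(s{\left(-19 \right)} + 40231\right) = \left(2973 + \left(12 + 3 \left(-4 - 179\right)^{2}\right)\right) \left(\left(- \frac{1}{7}\right) \left(-19\right) + 40231\right) = \left(2973 + \left(12 + 3 \left(-183\right)^{2}\right)\right) \left(\frac{19}{7} + 40231\right) = \left(2973 + \left(12 + 3 \cdot 33489\right)\right) \frac{281636}{7} = \left(2973 + \left(12 + 100467\right)\right) \frac{281636}{7} = \left(2973 + 100479\right) \frac{281636}{7} = 103452 \cdot \frac{281636}{7} = \frac{29135807472}{7}$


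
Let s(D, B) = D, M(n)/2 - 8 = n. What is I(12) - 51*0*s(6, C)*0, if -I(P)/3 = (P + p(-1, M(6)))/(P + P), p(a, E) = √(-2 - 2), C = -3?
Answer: -3/2 - I/4 ≈ -1.5 - 0.25*I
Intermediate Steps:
M(n) = 16 + 2*n
p(a, E) = 2*I (p(a, E) = √(-4) = 2*I)
I(P) = -3*(P + 2*I)/(2*P) (I(P) = -3*(P + 2*I)/(P + P) = -3*(P + 2*I)/(2*P))
I(12) - 51*0*s(6, C)*0 = (-3/2 - 3*I/12) - 51*0*6*0 = (-3/2 - 3*I*1/12) - 0*0 = (-3/2 - I/4) - 51*0 = (-3/2 - I/4) + 0 = -3/2 - I/4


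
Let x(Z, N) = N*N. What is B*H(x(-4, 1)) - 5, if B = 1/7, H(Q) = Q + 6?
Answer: -4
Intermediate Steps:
x(Z, N) = N**2
H(Q) = 6 + Q
B = 1/7 ≈ 0.14286
B*H(x(-4, 1)) - 5 = (6 + 1**2)/7 - 5 = (6 + 1)/7 - 5 = (1/7)*7 - 5 = 1 - 5 = -4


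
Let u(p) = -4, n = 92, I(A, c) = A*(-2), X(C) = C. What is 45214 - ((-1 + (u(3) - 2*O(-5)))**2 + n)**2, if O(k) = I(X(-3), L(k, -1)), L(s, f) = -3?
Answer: -99947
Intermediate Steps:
I(A, c) = -2*A
O(k) = 6 (O(k) = -2*(-3) = 6)
45214 - ((-1 + (u(3) - 2*O(-5)))**2 + n)**2 = 45214 - ((-1 + (-4 - 2*6))**2 + 92)**2 = 45214 - ((-1 + (-4 - 12))**2 + 92)**2 = 45214 - ((-1 - 16)**2 + 92)**2 = 45214 - ((-17)**2 + 92)**2 = 45214 - (289 + 92)**2 = 45214 - 1*381**2 = 45214 - 1*145161 = 45214 - 145161 = -99947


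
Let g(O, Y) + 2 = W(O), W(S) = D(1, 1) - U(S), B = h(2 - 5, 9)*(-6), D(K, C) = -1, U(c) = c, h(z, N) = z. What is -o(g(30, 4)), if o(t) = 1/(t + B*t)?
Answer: 1/627 ≈ 0.0015949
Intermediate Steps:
B = 18 (B = (2 - 5)*(-6) = -3*(-6) = 18)
W(S) = -1 - S
g(O, Y) = -3 - O (g(O, Y) = -2 + (-1 - O) = -3 - O)
o(t) = 1/(19*t) (o(t) = 1/(t + 18*t) = 1/(19*t))
-o(g(30, 4)) = -1/(19*(-3 - 1*30)) = -1/(19*(-3 - 30)) = -1/(19*(-33)) = -(-1)/(19*33) = -1*(-1/627) = 1/627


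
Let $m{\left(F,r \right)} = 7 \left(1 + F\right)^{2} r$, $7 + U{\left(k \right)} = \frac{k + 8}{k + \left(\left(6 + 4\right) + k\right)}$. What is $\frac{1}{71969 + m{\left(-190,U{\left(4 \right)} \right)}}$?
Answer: $- \frac{1}{1511662} \approx -6.6152 \cdot 10^{-7}$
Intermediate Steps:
$U{\left(k \right)} = -7 + \frac{8 + k}{10 + 2 k}$ ($U{\left(k \right)} = -7 + \frac{k + 8}{k + \left(\left(6 + 4\right) + k\right)} = -7 + \frac{8 + k}{k + \left(10 + k\right)} = -7 + \frac{8 + k}{10 + 2 k}$)
$m{\left(F,r \right)} = 7 r \left(1 + F\right)^{2}$
$\frac{1}{71969 + m{\left(-190,U{\left(4 \right)} \right)}} = \frac{1}{71969 + 7 \frac{-62 - 52}{2 \left(5 + 4\right)} \left(1 - 190\right)^{2}} = \frac{1}{71969 + 7 \frac{-62 - 52}{2 \cdot 9} \left(-189\right)^{2}} = \frac{1}{71969 + 7 \cdot \frac{1}{2} \cdot \frac{1}{9} \left(-114\right) 35721} = \frac{1}{71969 + 7 \left(- \frac{19}{3}\right) 35721} = \frac{1}{71969 - 1583631} = \frac{1}{-1511662} = - \frac{1}{1511662}$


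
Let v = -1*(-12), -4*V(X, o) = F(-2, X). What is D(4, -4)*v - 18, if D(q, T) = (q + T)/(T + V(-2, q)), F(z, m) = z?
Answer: -18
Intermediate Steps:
V(X, o) = ½ (V(X, o) = -¼*(-2) = ½)
D(q, T) = (T + q)/(½ + T) (D(q, T) = (q + T)/(T + ½) = (T + q)/(½ + T))
v = 12
D(4, -4)*v - 18 = (2*(-4 + 4)/(1 + 2*(-4)))*12 - 18 = (2*0/(1 - 8))*12 - 18 = (2*0/(-7))*12 - 18 = (2*(-⅐)*0)*12 - 18 = 0*12 - 18 = 0 - 18 = -18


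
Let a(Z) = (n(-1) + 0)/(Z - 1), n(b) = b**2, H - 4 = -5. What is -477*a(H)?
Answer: 477/2 ≈ 238.50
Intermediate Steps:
H = -1 (H = 4 - 5 = -1)
a(Z) = 1/(-1 + Z) (a(Z) = ((-1)**2 + 0)/(Z - 1) = (1 + 0)/(-1 + Z) = 1/(-1 + Z))
-477*a(H) = -477/(-1 - 1) = -477/(-2) = -477*(-1/2) = 477/2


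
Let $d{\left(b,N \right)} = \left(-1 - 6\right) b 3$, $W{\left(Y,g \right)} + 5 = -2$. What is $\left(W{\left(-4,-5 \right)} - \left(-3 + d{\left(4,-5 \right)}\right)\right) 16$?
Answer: $1280$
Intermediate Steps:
$W{\left(Y,g \right)} = -7$ ($W{\left(Y,g \right)} = -5 - 2 = -7$)
$d{\left(b,N \right)} = - 21 b$ ($d{\left(b,N \right)} = \left(-1 - 6\right) b 3 = - 7 b 3 = - 21 b$)
$\left(W{\left(-4,-5 \right)} - \left(-3 + d{\left(4,-5 \right)}\right)\right) 16 = \left(-7 - \left(-3 - 84\right)\right) 16 = \left(-7 + \left(3 - -84\right)\right) 16 = \left(-7 + \left(3 + 84\right)\right) 16 = \left(-7 + 87\right) 16 = 80 \cdot 16 = 1280$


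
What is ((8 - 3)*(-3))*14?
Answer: -210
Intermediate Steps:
((8 - 3)*(-3))*14 = (5*(-3))*14 = -15*14 = -210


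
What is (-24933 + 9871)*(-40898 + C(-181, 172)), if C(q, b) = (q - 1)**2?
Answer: 117091988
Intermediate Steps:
C(q, b) = (-1 + q)**2
(-24933 + 9871)*(-40898 + C(-181, 172)) = (-24933 + 9871)*(-40898 + (-1 - 181)**2) = -15062*(-40898 + (-182)**2) = -15062*(-40898 + 33124) = -15062*(-7774) = 117091988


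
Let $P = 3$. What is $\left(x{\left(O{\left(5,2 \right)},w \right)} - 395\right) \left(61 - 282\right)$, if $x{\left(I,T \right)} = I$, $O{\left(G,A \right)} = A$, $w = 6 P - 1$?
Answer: $86853$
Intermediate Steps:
$w = 17$ ($w = 6 \cdot 3 - 1 = 18 - 1 = 17$)
$\left(x{\left(O{\left(5,2 \right)},w \right)} - 395\right) \left(61 - 282\right) = \left(2 - 395\right) \left(61 - 282\right) = \left(-393\right) \left(-221\right) = 86853$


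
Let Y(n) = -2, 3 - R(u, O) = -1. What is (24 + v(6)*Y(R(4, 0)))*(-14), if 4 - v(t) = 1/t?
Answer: -686/3 ≈ -228.67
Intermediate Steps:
R(u, O) = 4 (R(u, O) = 3 - 1*(-1) = 3 + 1 = 4)
v(t) = 4 - 1/t
(24 + v(6)*Y(R(4, 0)))*(-14) = (24 + (4 - 1/6)*(-2))*(-14) = (24 + (23/6)*(-2))*(-14) = (24 - 23/3)*(-14) = (49/3)*(-14) = -686/3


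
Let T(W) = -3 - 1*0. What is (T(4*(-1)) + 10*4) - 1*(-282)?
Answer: 319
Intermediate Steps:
T(W) = -3 (T(W) = -3 + 0 = -3)
(T(4*(-1)) + 10*4) - 1*(-282) = (-3 + 10*4) - 1*(-282) = (-3 + 40) + 282 = 37 + 282 = 319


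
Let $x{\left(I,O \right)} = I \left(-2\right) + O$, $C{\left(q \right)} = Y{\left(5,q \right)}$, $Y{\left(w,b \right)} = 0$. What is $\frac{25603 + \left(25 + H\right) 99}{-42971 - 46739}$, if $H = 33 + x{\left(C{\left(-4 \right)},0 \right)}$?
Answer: $- \frac{6269}{17942} \approx -0.3494$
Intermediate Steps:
$C{\left(q \right)} = 0$
$x{\left(I,O \right)} = O - 2 I$ ($x{\left(I,O \right)} = - 2 I + O = O - 2 I$)
$H = 33$ ($H = 33 + \left(0 - 0\right) = 33 + \left(0 + 0\right) = 33 + 0 = 33$)
$\frac{25603 + \left(25 + H\right) 99}{-42971 - 46739} = \frac{25603 + \left(25 + 33\right) 99}{-42971 - 46739} = \frac{25603 + 58 \cdot 99}{-89710} = \left(25603 + 5742\right) \left(- \frac{1}{89710}\right) = 31345 \left(- \frac{1}{89710}\right) = - \frac{6269}{17942}$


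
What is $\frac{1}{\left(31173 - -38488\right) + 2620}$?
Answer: $\frac{1}{72281} \approx 1.3835 \cdot 10^{-5}$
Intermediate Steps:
$\frac{1}{\left(31173 - -38488\right) + 2620} = \frac{1}{\left(31173 + 38488\right) + 2620} = \frac{1}{69661 + 2620} = \frac{1}{72281}$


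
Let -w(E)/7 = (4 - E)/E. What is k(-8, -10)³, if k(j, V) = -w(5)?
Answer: -343/125 ≈ -2.7440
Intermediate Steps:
w(E) = -7*(4 - E)/E
k(j, V) = -7/5 (k(j, V) = -(7 - 28/5) = -1*7/5 = -7/5)
k(-8, -10)³ = (-7/5)³ = -343/125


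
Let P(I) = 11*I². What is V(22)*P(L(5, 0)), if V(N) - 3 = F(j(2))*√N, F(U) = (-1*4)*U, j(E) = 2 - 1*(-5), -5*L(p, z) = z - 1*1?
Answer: 33/25 - 308*√22/25 ≈ -56.466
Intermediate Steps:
L(p, z) = ⅕ - z/5 (L(p, z) = -(z - 1*1)/5 = -(z - 1)/5 = -(-1 + z)/5 = ⅕ - z/5)
j(E) = 7 (j(E) = 2 + 5 = 7)
F(U) = -4*U
V(N) = 3 - 28*√N (V(N) = 3 + (-4*7)*√N = 3 - 28*√N)
V(22)*P(L(5, 0)) = (3 - 28*√22)*(11*(⅕ - ⅕*0)²) = (3 - 28*√22)*(11*(⅕ + 0)²) = (3 - 28*√22)*(11*(⅕)²) = (3 - 28*√22)*(11*(1/25)) = (3 - 28*√22)*(11/25) = 33/25 - 308*√22/25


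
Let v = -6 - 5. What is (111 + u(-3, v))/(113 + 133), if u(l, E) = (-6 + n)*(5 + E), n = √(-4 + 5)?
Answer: 47/82 ≈ 0.57317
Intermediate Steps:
v = -11
n = 1 (n = √1 = 1)
u(l, E) = -25 - 5*E (u(l, E) = (-6 + 1)*(5 + E) = -5*(5 + E) = -25 - 5*E)
(111 + u(-3, v))/(113 + 133) = (111 + (-25 - 5*(-11)))/(113 + 133) = (111 + (-25 + 55))/246 = (111 + 30)/246 = (1/246)*141 = 47/82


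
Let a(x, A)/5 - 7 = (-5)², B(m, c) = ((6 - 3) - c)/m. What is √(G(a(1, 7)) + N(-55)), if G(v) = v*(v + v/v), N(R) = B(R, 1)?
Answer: 3*√8658210/55 ≈ 160.50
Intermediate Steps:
B(m, c) = (3 - c)/m
a(x, A) = 160 (a(x, A) = 35 + 5*(-5)² = 35 + 5*25 = 35 + 125 = 160)
N(R) = 2/R (N(R) = (3 - 1*1)/R = (3 - 1)/R = 2/R)
G(v) = v*(1 + v) (G(v) = v*(v + 1) = v*(1 + v))
√(G(a(1, 7)) + N(-55)) = √(160*(1 + 160) + 2/(-55)) = √(160*161 + 2*(-1/55)) = √(25760 - 2/55) = √(1416798/55) = 3*√8658210/55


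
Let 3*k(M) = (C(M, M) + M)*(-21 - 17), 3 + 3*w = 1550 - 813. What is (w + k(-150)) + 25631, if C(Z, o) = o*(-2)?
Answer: 71927/3 ≈ 23976.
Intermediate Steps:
w = 734/3 (w = -1 + (1550 - 813)/3 = -1 + (⅓)*737 = -1 + 737/3 = 734/3 ≈ 244.67)
C(Z, o) = -2*o
k(M) = 38*M/3 (k(M) = ((-2*M + M)*(-21 - 17))/3 = (-M*(-38))/3 = (38*M)/3 = 38*M/3)
(w + k(-150)) + 25631 = (734/3 + (38/3)*(-150)) + 25631 = (734/3 - 1900) + 25631 = -4966/3 + 25631 = 71927/3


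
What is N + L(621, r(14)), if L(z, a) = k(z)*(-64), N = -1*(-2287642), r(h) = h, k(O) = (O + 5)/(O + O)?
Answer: 1420605650/621 ≈ 2.2876e+6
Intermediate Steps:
k(O) = (5 + O)/(2*O) (k(O) = (5 + O)/((2*O)) = (5 + O)*(1/(2*O)) = (5 + O)/(2*O))
N = 2287642
L(z, a) = -32*(5 + z)/z (L(z, a) = ((5 + z)/(2*z))*(-64) = -32*(5 + z)/z)
N + L(621, r(14)) = 2287642 + (-32 - 160/621) = 2287642 - 20032/621 = 1420605650/621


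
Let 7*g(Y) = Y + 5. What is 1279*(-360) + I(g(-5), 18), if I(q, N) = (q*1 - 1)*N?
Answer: -460458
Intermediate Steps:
g(Y) = 5/7 + Y/7 (g(Y) = (Y + 5)/7 = (5 + Y)/7 = 5/7 + Y/7)
I(q, N) = N*(-1 + q) (I(q, N) = (q - 1)*N = (-1 + q)*N = N*(-1 + q))
1279*(-360) + I(g(-5), 18) = 1279*(-360) + 18*(-1 + (5/7 + (1/7)*(-5))) = -460440 + 18*(-1 + (5/7 - 5/7)) = -460440 + 18*(-1 + 0) = -460440 + 18*(-1) = -460440 - 18 = -460458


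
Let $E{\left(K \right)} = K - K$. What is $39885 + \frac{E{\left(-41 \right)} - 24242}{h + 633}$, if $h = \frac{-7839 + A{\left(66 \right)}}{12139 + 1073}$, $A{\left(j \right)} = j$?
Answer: $\frac{110978587017}{2785141} \approx 39847.0$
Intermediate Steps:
$h = - \frac{2591}{4404}$ ($h = \frac{-7839 + 66}{12139 + 1073} = - \frac{7773}{13212} = \left(-7773\right) \frac{1}{13212} = - \frac{2591}{4404} \approx -0.58833$)
$E{\left(K \right)} = 0$
$39885 + \frac{E{\left(-41 \right)} - 24242}{h + 633} = 39885 + \frac{0 - 24242}{- \frac{2591}{4404} + 633} = 39885 - \frac{24242}{\frac{2785141}{4404}} = 39885 - \frac{106761768}{2785141} = \frac{110978587017}{2785141}$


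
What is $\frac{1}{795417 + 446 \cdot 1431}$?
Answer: $\frac{1}{1433643} \approx 6.9752 \cdot 10^{-7}$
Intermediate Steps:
$\frac{1}{795417 + 446 \cdot 1431} = \frac{1}{795417 + 638226} = \frac{1}{1433643}$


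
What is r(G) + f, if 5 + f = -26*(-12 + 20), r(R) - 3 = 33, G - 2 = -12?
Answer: -177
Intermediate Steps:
G = -10 (G = 2 - 12 = -10)
r(R) = 36 (r(R) = 3 + 33 = 36)
f = -213 (f = -5 - 26*(-12 + 20) = -5 - 26*8 = -5 - 208 = -213)
r(G) + f = 36 - 213 = -177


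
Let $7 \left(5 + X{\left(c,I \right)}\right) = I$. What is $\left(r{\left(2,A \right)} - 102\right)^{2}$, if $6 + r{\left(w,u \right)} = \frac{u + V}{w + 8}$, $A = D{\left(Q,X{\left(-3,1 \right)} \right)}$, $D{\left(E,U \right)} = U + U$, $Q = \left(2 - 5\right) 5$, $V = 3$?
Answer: $\frac{57866449}{4900} \approx 11809.0$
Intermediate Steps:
$X{\left(c,I \right)} = -5 + \frac{I}{7}$
$Q = -15$ ($Q = \left(-3\right) 5 = -15$)
$D{\left(E,U \right)} = 2 U$
$A = - \frac{68}{7}$ ($A = 2 \left(-5 + \frac{1}{7} \cdot 1\right) = 2 \left(-5 + \frac{1}{7}\right) = 2 \left(- \frac{34}{7}\right) = - \frac{68}{7} \approx -9.7143$)
$r{\left(w,u \right)} = -6 + \frac{3 + u}{8 + w}$ ($r{\left(w,u \right)} = -6 + \frac{u + 3}{w + 8} = -6 + \frac{3 + u}{8 + w}$)
$\left(r{\left(2,A \right)} - 102\right)^{2} = \left(\frac{-45 - \frac{68}{7} - 12}{8 + 2} - 102\right)^{2} = \left(\frac{-45 - \frac{68}{7} - 12}{10} - 102\right)^{2} = \left(\frac{1}{10} \left(- \frac{467}{7}\right) - 102\right)^{2} = \left(- \frac{467}{70} - 102\right)^{2} = \left(- \frac{7607}{70}\right)^{2} = \frac{57866449}{4900}$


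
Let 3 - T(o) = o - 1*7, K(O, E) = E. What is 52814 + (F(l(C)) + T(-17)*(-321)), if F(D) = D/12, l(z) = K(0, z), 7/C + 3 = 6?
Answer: 1589299/36 ≈ 44147.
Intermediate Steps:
C = 7/3 (C = 7/(-3 + 6) = 7/3 ≈ 2.3333)
l(z) = z
F(D) = D/12 (F(D) = D*(1/12) = D/12)
T(o) = 10 - o (T(o) = 3 - (o - 1*7) = 3 - (o - 7) = 3 - (-7 + o) = 3 + (7 - o) = 10 - o)
52814 + (F(l(C)) + T(-17)*(-321)) = 52814 + ((1/12)*(7/3) + (10 - 1*(-17))*(-321)) = 52814 + (7/36 + (10 + 17)*(-321)) = 52814 + (7/36 + 27*(-321)) = 52814 + (7/36 - 8667) = 52814 - 312005/36 = 1589299/36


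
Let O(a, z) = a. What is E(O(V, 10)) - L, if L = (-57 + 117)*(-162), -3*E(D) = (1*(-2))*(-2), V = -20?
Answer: 29156/3 ≈ 9718.7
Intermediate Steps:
E(D) = -4/3 (E(D) = -1*(-2)*(-2)/3 = -(-2)*(-2)/3 = -1/3*4 = -4/3)
L = -9720 (L = 60*(-162) = -9720)
E(O(V, 10)) - L = -4/3 - 1*(-9720) = -4/3 + 9720 = 29156/3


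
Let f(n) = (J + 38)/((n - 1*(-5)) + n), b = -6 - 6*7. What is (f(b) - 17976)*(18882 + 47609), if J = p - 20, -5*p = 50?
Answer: -108767573584/91 ≈ -1.1952e+9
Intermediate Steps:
p = -10 (p = -1/5*50 = -10)
J = -30 (J = -10 - 20 = -30)
b = -48 (b = -6 - 42 = -48)
f(n) = 8/(5 + 2*n) (f(n) = (-30 + 38)/((n - 1*(-5)) + n) = 8/((n + 5) + n) = 8/((5 + n) + n) = 8/(5 + 2*n))
(f(b) - 17976)*(18882 + 47609) = (8/(5 + 2*(-48)) - 17976)*(18882 + 47609) = (8/(5 - 96) - 17976)*66491 = (8/(-91) - 17976)*66491 = (8*(-1/91) - 17976)*66491 = (-8/91 - 17976)*66491 = -1635824/91*66491 = -108767573584/91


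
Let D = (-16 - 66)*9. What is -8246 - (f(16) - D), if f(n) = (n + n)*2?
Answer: -9048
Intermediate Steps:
D = -738 (D = -82*9 = -738)
f(n) = 4*n (f(n) = (2*n)*2 = 4*n)
-8246 - (f(16) - D) = -8246 - (4*16 - 1*(-738)) = -8246 - (64 + 738) = -8246 - 1*802 = -8246 - 802 = -9048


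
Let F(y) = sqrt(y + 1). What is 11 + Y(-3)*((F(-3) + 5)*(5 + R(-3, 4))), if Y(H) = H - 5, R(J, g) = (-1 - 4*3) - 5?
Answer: 531 + 104*I*sqrt(2) ≈ 531.0 + 147.08*I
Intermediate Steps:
R(J, g) = -18 (R(J, g) = (-1 - 12) - 5 = -13 - 5 = -18)
Y(H) = -5 + H
F(y) = sqrt(1 + y)
11 + Y(-3)*((F(-3) + 5)*(5 + R(-3, 4))) = 11 + (-5 - 3)*((sqrt(1 - 3) + 5)*(5 - 18)) = 11 - 8*(sqrt(-2) + 5)*(-13) = 11 - 8*(I*sqrt(2) + 5)*(-13) = 11 - 8*(5 + I*sqrt(2))*(-13) = 11 - 8*(-65 - 13*I*sqrt(2)) = 11 + (520 + 104*I*sqrt(2)) = 531 + 104*I*sqrt(2)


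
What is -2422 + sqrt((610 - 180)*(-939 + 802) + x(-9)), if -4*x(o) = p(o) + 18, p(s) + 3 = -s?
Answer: -2422 + 2*I*sqrt(14729) ≈ -2422.0 + 242.73*I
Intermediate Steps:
p(s) = -3 - s
x(o) = -15/4 + o/4 (x(o) = -((-3 - o) + 18)/4 = -(15 - o)/4 = -15/4 + o/4)
-2422 + sqrt((610 - 180)*(-939 + 802) + x(-9)) = -2422 + sqrt((610 - 180)*(-939 + 802) + (-15/4 + (1/4)*(-9))) = -2422 + sqrt(430*(-137) + (-15/4 - 9/4)) = -2422 + sqrt(-58910 - 6) = -2422 + sqrt(-58916) = -2422 + 2*I*sqrt(14729)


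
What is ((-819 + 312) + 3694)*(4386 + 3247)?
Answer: 24326371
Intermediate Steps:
((-819 + 312) + 3694)*(4386 + 3247) = (-507 + 3694)*7633 = 3187*7633 = 24326371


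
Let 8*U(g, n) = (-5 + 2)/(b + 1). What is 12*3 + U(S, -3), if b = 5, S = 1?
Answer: 575/16 ≈ 35.938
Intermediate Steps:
U(g, n) = -1/16 (U(g, n) = ((-5 + 2)/(5 + 1))/8 = (-3/6)/8 = (-3*⅙)/8 = (⅛)*(-½) = -1/16)
12*3 + U(S, -3) = 12*3 - 1/16 = 36 - 1/16 = 575/16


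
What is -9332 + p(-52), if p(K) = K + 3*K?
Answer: -9540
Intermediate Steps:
p(K) = 4*K
-9332 + p(-52) = -9332 + 4*(-52) = -9332 - 208 = -9540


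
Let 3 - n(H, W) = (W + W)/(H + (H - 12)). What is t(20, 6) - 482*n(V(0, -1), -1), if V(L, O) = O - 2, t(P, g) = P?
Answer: -12352/9 ≈ -1372.4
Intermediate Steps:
V(L, O) = -2 + O
n(H, W) = 3 - 2*W/(-12 + 2*H) (n(H, W) = 3 - (W + W)/(H + (H - 12)) = 3 - 2*W/(H + (-12 + H)) = 3 - 2*W/(-12 + 2*H))
t(20, 6) - 482*n(V(0, -1), -1) = 20 - 482*(-18 - 1*(-1) + 3*(-2 - 1))/(-6 + (-2 - 1)) = 20 - 482*(-18 + 1 + 3*(-3))/(-6 - 3) = 20 - 482*(-18 + 1 - 9)/(-9) = 20 - (-482)*(-26)/9 = 20 - 482*26/9 = 20 - 12532/9 = -12352/9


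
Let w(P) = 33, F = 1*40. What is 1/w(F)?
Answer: 1/33 ≈ 0.030303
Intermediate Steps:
F = 40
1/w(F) = 1/33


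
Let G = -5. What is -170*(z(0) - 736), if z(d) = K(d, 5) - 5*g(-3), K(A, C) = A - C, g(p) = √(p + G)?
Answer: 125970 + 1700*I*√2 ≈ 1.2597e+5 + 2404.2*I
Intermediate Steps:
g(p) = √(-5 + p) (g(p) = √(p - 5) = √(-5 + p))
z(d) = -5 + d - 10*I*√2 (z(d) = (d - 1*5) - 5*√(-5 - 3) = (d - 5) - 10*I*√2 = (-5 + d) - 10*I*√2 = -5 + d - 10*I*√2)
-170*(z(0) - 736) = -170*((-5 + 0 - 10*I*√2) - 736) = -170*((-5 - 10*I*√2) - 736) = -170*(-741 - 10*I*√2) = 125970 + 1700*I*√2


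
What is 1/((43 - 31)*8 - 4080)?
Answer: -1/3984 ≈ -0.00025100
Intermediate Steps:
1/((43 - 31)*8 - 4080) = 1/(12*8 - 4080) = 1/(96 - 4080) = 1/(-3984) = -1/3984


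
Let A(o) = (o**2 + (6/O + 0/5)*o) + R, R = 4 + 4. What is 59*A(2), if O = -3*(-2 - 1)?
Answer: 2360/3 ≈ 786.67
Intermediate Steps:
O = 9 (O = -3*(-3) = 9)
R = 8
A(o) = 8 + o**2 + 2*o/3 (A(o) = (o**2 + (6/9 + 0/5)*o) + 8 = (o**2 + (6*(1/9) + 0*(1/5))*o) + 8 = (o**2 + (2/3 + 0)*o) + 8 = (o**2 + 2*o/3) + 8 = 8 + o**2 + 2*o/3)
59*A(2) = 59*(8 + 2**2 + (2/3)*2) = 59*(8 + 4 + 4/3) = 59*(40/3) = 2360/3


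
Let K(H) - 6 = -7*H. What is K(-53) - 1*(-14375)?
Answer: 14752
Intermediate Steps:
K(H) = 6 - 7*H
K(-53) - 1*(-14375) = (6 - 7*(-53)) - 1*(-14375) = (6 + 371) + 14375 = 377 + 14375 = 14752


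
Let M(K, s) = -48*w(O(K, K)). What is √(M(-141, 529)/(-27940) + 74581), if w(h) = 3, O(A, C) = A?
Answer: √3638824022185/6985 ≈ 273.10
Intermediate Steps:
M(K, s) = -144 (M(K, s) = -48*3 = -144)
√(M(-141, 529)/(-27940) + 74581) = √(-144/(-27940) + 74581) = √(-144*(-1/27940) + 74581) = √(36/6985 + 74581) = √(520948321/6985) = √3638824022185/6985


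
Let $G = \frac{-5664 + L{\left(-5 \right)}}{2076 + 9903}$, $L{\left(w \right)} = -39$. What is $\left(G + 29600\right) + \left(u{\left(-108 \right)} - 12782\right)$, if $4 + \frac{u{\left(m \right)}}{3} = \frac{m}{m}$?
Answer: $\frac{67116436}{3993} \approx 16809.0$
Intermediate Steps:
$u{\left(m \right)} = -9$ ($u{\left(m \right)} = -12 + 3 \frac{m}{m} = -12 + 3 \cdot 1 = -12 + 3 = -9$)
$G = - \frac{1901}{3993}$ ($G = \frac{-5664 - 39}{2076 + 9903} = - \frac{5703}{11979} = \left(-5703\right) \frac{1}{11979} = - \frac{1901}{3993} \approx -0.47608$)
$\left(G + 29600\right) + \left(u{\left(-108 \right)} - 12782\right) = \left(- \frac{1901}{3993} + 29600\right) - 12791 = \frac{118190899}{3993} - 12791 = \frac{67116436}{3993}$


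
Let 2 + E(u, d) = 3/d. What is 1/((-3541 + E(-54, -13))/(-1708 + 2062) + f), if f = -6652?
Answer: -767/5109761 ≈ -0.00015010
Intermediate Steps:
E(u, d) = -2 + 3/d
1/((-3541 + E(-54, -13))/(-1708 + 2062) + f) = 1/((-3541 + (-2 + 3/(-13)))/(-1708 + 2062) - 6652) = 1/((-3541 + (-2 + 3*(-1/13)))/354 - 6652) = 1/((-3541 + (-2 - 3/13))*(1/354) - 6652) = 1/((-3541 - 29/13)*(1/354) - 6652) = 1/(-46062/13*1/354 - 6652) = 1/(-7677/767 - 6652) = 1/(-5109761/767) = -767/5109761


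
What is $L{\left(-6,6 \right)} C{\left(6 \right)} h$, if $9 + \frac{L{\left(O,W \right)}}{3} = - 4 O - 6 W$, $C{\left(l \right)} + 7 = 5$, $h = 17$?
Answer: $2142$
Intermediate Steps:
$C{\left(l \right)} = -2$ ($C{\left(l \right)} = -7 + 5 = -2$)
$L{\left(O,W \right)} = -27 - 18 W - 12 O$ ($L{\left(O,W \right)} = -27 + 3 \left(- 4 O - 6 W\right) = -27 + 3 \left(- 6 W - 4 O\right) = -27 - \left(12 O + 18 W\right) = -27 - 18 W - 12 O$)
$L{\left(-6,6 \right)} C{\left(6 \right)} h = \left(-27 - 108 - -72\right) \left(-2\right) 17 = \left(-27 - 108 + 72\right) \left(-2\right) 17 = \left(-63\right) \left(-2\right) 17 = 126 \cdot 17 = 2142$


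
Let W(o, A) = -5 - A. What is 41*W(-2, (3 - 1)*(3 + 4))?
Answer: -779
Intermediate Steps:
41*W(-2, (3 - 1)*(3 + 4)) = 41*(-5 - (3 - 1)*(3 + 4)) = 41*(-5 - 2*7) = 41*(-5 - 1*14) = 41*(-5 - 14) = 41*(-19) = -779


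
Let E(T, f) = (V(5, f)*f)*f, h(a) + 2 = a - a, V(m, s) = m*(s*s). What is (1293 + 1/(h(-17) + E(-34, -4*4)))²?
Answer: 179511228999399025/107372871684 ≈ 1.6718e+6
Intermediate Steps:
V(m, s) = m*s²
h(a) = -2 (h(a) = -2 + (a - a) = -2 + 0 = -2)
E(T, f) = 5*f⁴ (E(T, f) = ((5*f²)*f)*f = (5*f³)*f = 5*f⁴)
(1293 + 1/(h(-17) + E(-34, -4*4)))² = (1293 + 1/(-2 + 5*(-4*4)⁴))² = (1293 + 1/(-2 + 5*(-16)⁴))² = (1293 + 1/(-2 + 5*65536))² = (1293 + 1/(-2 + 327680))² = (1293 + 1/327678)² = (423687655/327678)² = 179511228999399025/107372871684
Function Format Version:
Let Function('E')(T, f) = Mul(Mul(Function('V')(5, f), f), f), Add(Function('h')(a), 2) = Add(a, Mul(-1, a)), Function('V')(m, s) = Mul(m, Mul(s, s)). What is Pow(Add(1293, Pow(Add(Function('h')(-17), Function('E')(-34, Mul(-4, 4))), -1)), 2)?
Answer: Rational(179511228999399025, 107372871684) ≈ 1.6718e+6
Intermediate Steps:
Function('V')(m, s) = Mul(m, Pow(s, 2))
Function('h')(a) = -2 (Function('h')(a) = Add(-2, Add(a, Mul(-1, a))) = Add(-2, 0) = -2)
Function('E')(T, f) = Mul(5, Pow(f, 4)) (Function('E')(T, f) = Mul(Mul(Mul(5, Pow(f, 2)), f), f) = Mul(Mul(5, Pow(f, 3)), f) = Mul(5, Pow(f, 4)))
Pow(Add(1293, Pow(Add(Function('h')(-17), Function('E')(-34, Mul(-4, 4))), -1)), 2) = Pow(Add(1293, Pow(Add(-2, Mul(5, Pow(Mul(-4, 4), 4))), -1)), 2) = Pow(Add(1293, Pow(Add(-2, Mul(5, Pow(-16, 4))), -1)), 2) = Pow(Add(1293, Pow(Add(-2, Mul(5, 65536)), -1)), 2) = Pow(Add(1293, Pow(Add(-2, 327680), -1)), 2) = Pow(Add(1293, Pow(327678, -1)), 2) = Pow(Add(1293, Rational(1, 327678)), 2) = Pow(Rational(423687655, 327678), 2) = Rational(179511228999399025, 107372871684)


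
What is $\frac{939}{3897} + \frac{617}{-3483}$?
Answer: $\frac{96232}{1508139} \approx 0.063808$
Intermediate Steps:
$\frac{939}{3897} + \frac{617}{-3483} = 939 \cdot \frac{1}{3897} + 617 \left(- \frac{1}{3483}\right) = \frac{313}{1299} - \frac{617}{3483} = \frac{96232}{1508139}$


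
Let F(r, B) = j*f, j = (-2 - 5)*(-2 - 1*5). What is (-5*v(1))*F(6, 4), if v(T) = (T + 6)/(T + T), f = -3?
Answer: 5145/2 ≈ 2572.5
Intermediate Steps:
j = 49 (j = -7*(-2 - 5) = -7*(-7) = 49)
v(T) = (6 + T)/(2*T) (v(T) = (6 + T)/((2*T)) = (6 + T)*(1/(2*T)) = (6 + T)/(2*T))
F(r, B) = -147 (F(r, B) = 49*(-3) = -147)
(-5*v(1))*F(6, 4) = -5*(6 + 1)/(2*1)*(-147) = -5*7/2*(-147) = -35/2*(-147) = 5145/2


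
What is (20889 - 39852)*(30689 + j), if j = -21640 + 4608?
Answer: -258977691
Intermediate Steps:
j = -17032
(20889 - 39852)*(30689 + j) = (20889 - 39852)*(30689 - 17032) = -18963*13657 = -258977691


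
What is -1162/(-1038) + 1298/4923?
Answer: 1177975/851679 ≈ 1.3831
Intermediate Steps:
-1162/(-1038) + 1298/4923 = -1162*(-1/1038) + 1298*(1/4923) = 581/519 + 1298/4923 = 1177975/851679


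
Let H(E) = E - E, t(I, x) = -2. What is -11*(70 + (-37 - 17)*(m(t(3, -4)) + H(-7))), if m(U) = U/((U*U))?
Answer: -1067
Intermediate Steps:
H(E) = 0
m(U) = 1/U (m(U) = U/(U²) = U/U² = 1/U)
-11*(70 + (-37 - 17)*(m(t(3, -4)) + H(-7))) = -11*(70 + (-37 - 17)*(1/(-2) + 0)) = -11*(70 - 54*(-½ + 0)) = -11*(70 - 54*(-½)) = -11*(70 + 27) = -11*97 = -1067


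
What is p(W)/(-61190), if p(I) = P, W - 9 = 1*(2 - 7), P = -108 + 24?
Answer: 42/30595 ≈ 0.0013728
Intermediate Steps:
P = -84
W = 4 (W = 9 + 1*(2 - 7) = 9 + 1*(-5) = 9 - 5 = 4)
p(I) = -84
p(W)/(-61190) = -84/(-61190) = -84*(-1/61190) = 42/30595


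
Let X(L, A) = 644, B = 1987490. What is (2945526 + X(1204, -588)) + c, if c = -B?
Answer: 958680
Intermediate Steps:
c = -1987490 (c = -1*1987490 = -1987490)
(2945526 + X(1204, -588)) + c = (2945526 + 644) - 1987490 = 2946170 - 1987490 = 958680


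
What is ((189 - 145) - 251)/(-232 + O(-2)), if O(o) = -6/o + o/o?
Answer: 69/76 ≈ 0.90790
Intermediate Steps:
O(o) = 1 - 6/o (O(o) = -6/o + 1 = 1 - 6/o)
((189 - 145) - 251)/(-232 + O(-2)) = ((189 - 145) - 251)/(-232 + (-6 - 2)/(-2)) = (44 - 251)/(-232 - 1/2*(-8)) = -207/(-232 + 4) = -207/(-228) = -207*(-1/228) = 69/76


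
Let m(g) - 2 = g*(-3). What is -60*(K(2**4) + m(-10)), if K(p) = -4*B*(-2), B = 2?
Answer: -2880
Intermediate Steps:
m(g) = 2 - 3*g (m(g) = 2 + g*(-3) = 2 - 3*g)
K(p) = 16 (K(p) = -4*2*(-2) = -8*(-2) = 16)
-60*(K(2**4) + m(-10)) = -60*(16 + (2 - 3*(-10))) = -60*(16 + (2 + 30)) = -60*(16 + 32) = -60*48 = -2880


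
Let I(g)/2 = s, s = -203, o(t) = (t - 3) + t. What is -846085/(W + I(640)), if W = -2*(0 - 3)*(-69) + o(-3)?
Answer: 846085/829 ≈ 1020.6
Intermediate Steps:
o(t) = -3 + 2*t (o(t) = (-3 + t) + t = -3 + 2*t)
I(g) = -406 (I(g) = 2*(-203) = -406)
W = -423 (W = -2*(0 - 3)*(-69) + (-3 + 2*(-3)) = -2*(-3)*(-69) + (-3 - 6) = 6*(-69) - 9 = -414 - 9 = -423)
-846085/(W + I(640)) = -846085/(-423 - 406) = -846085/(-829) = -846085*(-1/829) = 846085/829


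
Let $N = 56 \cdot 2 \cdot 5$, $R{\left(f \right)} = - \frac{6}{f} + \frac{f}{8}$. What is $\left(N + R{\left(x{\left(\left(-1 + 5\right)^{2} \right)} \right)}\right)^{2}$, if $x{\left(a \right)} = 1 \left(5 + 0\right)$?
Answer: $\frac{500730129}{1600} \approx 3.1296 \cdot 10^{5}$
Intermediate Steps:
$x{\left(a \right)} = 5$ ($x{\left(a \right)} = 1 \cdot 5 = 5$)
$R{\left(f \right)} = - \frac{6}{f} + \frac{f}{8}$ ($R{\left(f \right)} = - \frac{6}{f} + f \frac{1}{8} = - \frac{6}{f} + \frac{f}{8}$)
$N = 560$ ($N = 56 \cdot 10 = 560$)
$\left(N + R{\left(x{\left(\left(-1 + 5\right)^{2} \right)} \right)}\right)^{2} = \left(560 + \left(- \frac{6}{5} + \frac{1}{8} \cdot 5\right)\right)^{2} = \left(560 + \left(\left(-6\right) \frac{1}{5} + \frac{5}{8}\right)\right)^{2} = \left(560 + \left(- \frac{6}{5} + \frac{5}{8}\right)\right)^{2} = \left(560 - \frac{23}{40}\right)^{2} = \left(\frac{22377}{40}\right)^{2} = \frac{500730129}{1600}$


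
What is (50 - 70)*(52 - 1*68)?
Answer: 320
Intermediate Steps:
(50 - 70)*(52 - 1*68) = -20*(52 - 68) = -20*(-16) = 320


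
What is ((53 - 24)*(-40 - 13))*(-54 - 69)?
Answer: 189051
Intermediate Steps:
((53 - 24)*(-40 - 13))*(-54 - 69) = (29*(-53))*(-123) = -1537*(-123) = 189051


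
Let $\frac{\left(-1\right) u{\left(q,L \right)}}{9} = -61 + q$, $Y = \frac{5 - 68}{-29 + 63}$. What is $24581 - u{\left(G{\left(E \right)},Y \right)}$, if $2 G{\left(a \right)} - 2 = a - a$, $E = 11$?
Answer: $24041$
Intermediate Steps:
$G{\left(a \right)} = 1$ ($G{\left(a \right)} = 1 + \frac{a - a}{2} = 1 + \frac{1}{2} \cdot 0 = 1 + 0 = 1$)
$Y = - \frac{63}{34} \approx -1.8529$
$u{\left(q,L \right)} = 549 - 9 q$ ($u{\left(q,L \right)} = - 9 \left(-61 + q\right) = 549 - 9 q$)
$24581 - u{\left(G{\left(E \right)},Y \right)} = 24581 - \left(549 - 9\right) = 24581 - 540 = 24041$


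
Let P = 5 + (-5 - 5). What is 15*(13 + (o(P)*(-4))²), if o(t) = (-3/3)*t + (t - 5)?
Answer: 6195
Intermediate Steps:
P = -5 (P = 5 - 10 = -5)
o(t) = -5 (o(t) = (-3*⅓)*t + (-5 + t) = -t + (-5 + t) = -5)
15*(13 + (o(P)*(-4))²) = 15*(13 + (-5*(-4))²) = 15*(13 + 20²) = 15*(13 + 400) = 15*413 = 6195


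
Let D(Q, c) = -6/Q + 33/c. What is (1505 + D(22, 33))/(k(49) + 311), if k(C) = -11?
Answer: 5521/1100 ≈ 5.0191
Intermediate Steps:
(1505 + D(22, 33))/(k(49) + 311) = (1505 + (-6/22 + 33/33))/(-11 + 311) = (1505 + (-6*1/22 + 33*(1/33)))/300 = (1505 + (-3/11 + 1))*(1/300) = (1505 + 8/11)*(1/300) = (16563/11)*(1/300) = 5521/1100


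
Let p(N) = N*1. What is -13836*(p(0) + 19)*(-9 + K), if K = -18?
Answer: 7097868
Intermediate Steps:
p(N) = N
-13836*(p(0) + 19)*(-9 + K) = -13836*(0 + 19)*(-9 - 18) = -262884*(-27) = -13836*(-513) = 7097868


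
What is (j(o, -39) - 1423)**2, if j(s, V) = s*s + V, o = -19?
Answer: 1212201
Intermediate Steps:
j(s, V) = V + s**2 (j(s, V) = s**2 + V = V + s**2)
(j(o, -39) - 1423)**2 = ((-39 + (-19)**2) - 1423)**2 = ((-39 + 361) - 1423)**2 = (322 - 1423)**2 = (-1101)**2 = 1212201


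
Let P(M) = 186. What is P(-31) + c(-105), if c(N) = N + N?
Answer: -24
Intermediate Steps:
c(N) = 2*N
P(-31) + c(-105) = 186 + 2*(-105) = 186 - 210 = -24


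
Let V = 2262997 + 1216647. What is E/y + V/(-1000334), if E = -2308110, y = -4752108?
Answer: -1185563598401/396141267006 ≈ -2.9928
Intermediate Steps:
V = 3479644
E/y + V/(-1000334) = -2308110/(-4752108) + 3479644/(-1000334) = -2308110*(-1/4752108) + 3479644*(-1/1000334) = 384685/792018 - 1739822/500167 = -1185563598401/396141267006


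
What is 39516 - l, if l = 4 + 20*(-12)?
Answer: 39752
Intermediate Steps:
l = -236 (l = 4 - 240 = -236)
39516 - l = 39516 - 1*(-236) = 39516 + 236 = 39752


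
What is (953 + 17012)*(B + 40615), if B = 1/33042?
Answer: 24109044928915/33042 ≈ 7.2965e+8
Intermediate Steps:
B = 1/33042 ≈ 3.0265e-5
(953 + 17012)*(B + 40615) = (953 + 17012)*(1/33042 + 40615) = 17965*(1342000831/33042) = 24109044928915/33042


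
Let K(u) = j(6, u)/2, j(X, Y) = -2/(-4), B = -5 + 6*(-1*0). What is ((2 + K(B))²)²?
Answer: 6561/256 ≈ 25.629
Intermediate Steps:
B = -5 (B = -5 + 6*0 = -5 + 0 = -5)
j(X, Y) = ½ (j(X, Y) = -2*(-¼) = ½)
K(u) = ¼ (K(u) = (½)/2 = (½)*(½) = ¼)
((2 + K(B))²)² = ((2 + ¼)²)² = ((9/4)²)² = (81/16)² = 6561/256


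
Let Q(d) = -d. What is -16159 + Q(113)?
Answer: -16272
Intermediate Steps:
-16159 + Q(113) = -16159 - 1*113 = -16159 - 113 = -16272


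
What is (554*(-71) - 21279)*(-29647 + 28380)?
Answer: 76796671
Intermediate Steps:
(554*(-71) - 21279)*(-29647 + 28380) = (-39334 - 21279)*(-1267) = -60613*(-1267) = 76796671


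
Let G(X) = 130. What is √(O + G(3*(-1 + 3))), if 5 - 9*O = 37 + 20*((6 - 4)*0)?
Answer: √1138/3 ≈ 11.245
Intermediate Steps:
O = -32/9 (O = 5/9 - (37 + 20*((6 - 4)*0))/9 = 5/9 - (37 + 20*(2*0))/9 = 5/9 - (37 + 20*0)/9 = 5/9 - (37 + 0)/9 = 5/9 - ⅑*37 = 5/9 - 37/9 = -32/9 ≈ -3.5556)
√(O + G(3*(-1 + 3))) = √(-32/9 + 130) = √(1138/9) = √1138/3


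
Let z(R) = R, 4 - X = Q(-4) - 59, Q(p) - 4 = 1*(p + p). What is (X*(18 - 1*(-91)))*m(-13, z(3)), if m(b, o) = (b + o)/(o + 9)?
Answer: -36515/6 ≈ -6085.8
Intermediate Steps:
Q(p) = 4 + 2*p (Q(p) = 4 + 1*(p + p) = 4 + 1*(2*p) = 4 + 2*p)
X = 67 (X = 4 - ((4 + 2*(-4)) - 59) = 4 - ((4 - 8) - 59) = 4 - (-4 - 59) = 4 - 1*(-63) = 4 + 63 = 67)
m(b, o) = (b + o)/(9 + o)
(X*(18 - 1*(-91)))*m(-13, z(3)) = (67*(18 - 1*(-91)))*((-13 + 3)/(9 + 3)) = (67*(18 + 91))*(-10/12) = (67*109)*((1/12)*(-10)) = 7303*(-⅚) = -36515/6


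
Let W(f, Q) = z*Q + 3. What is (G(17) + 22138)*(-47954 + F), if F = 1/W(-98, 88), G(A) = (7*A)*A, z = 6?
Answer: -615225387253/531 ≈ -1.1586e+9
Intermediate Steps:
W(f, Q) = 3 + 6*Q (W(f, Q) = 6*Q + 3 = 3 + 6*Q)
G(A) = 7*A²
F = 1/531 (F = 1/(3 + 6*88) = 1/(3 + 528) = 1/531 ≈ 0.0018832)
(G(17) + 22138)*(-47954 + F) = (7*17² + 22138)*(-47954 + 1/531) = (7*289 + 22138)*(-25463573/531) = (2023 + 22138)*(-25463573/531) = 24161*(-25463573/531) = -615225387253/531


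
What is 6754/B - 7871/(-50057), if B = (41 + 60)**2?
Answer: 418377049/510631457 ≈ 0.81933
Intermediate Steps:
B = 10201 (B = 101**2 = 10201)
6754/B - 7871/(-50057) = 6754/10201 - 7871/(-50057) = 6754*(1/10201) - 7871*(-1/50057) = 6754/10201 + 7871/50057 = 418377049/510631457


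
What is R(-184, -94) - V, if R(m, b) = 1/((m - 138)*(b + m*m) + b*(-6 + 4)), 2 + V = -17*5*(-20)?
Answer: -18459256849/10871176 ≈ -1698.0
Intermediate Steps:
V = 1698 (V = -2 - 17*5*(-20) = -2 - 85*(-20) = -2 + 1700 = 1698)
R(m, b) = 1/(-2*b + (-138 + m)*(b + m²)) (R(m, b) = 1/((-138 + m)*(b + m²) + b*(-2)) = 1/((-138 + m)*(b + m²) - 2*b) = 1/(-2*b + (-138 + m)*(b + m²)))
R(-184, -94) - V = 1/((-184)³ - 140*(-94) - 138*(-184)² - 94*(-184)) - 1*1698 = 1/(-6229504 + 13160 - 138*33856 + 17296) - 1698 = 1/(-6229504 + 13160 - 4672128 + 17296) - 1698 = 1/(-10871176) - 1698 = -1/10871176 - 1698 = -18459256849/10871176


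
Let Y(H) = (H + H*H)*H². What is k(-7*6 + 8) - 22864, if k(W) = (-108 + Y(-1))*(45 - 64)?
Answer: -20812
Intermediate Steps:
Y(H) = H²*(H + H²) (Y(H) = (H + H²)*H² = H²*(H + H²))
k(W) = 2052 (k(W) = (-108 + (-1)³*(1 - 1))*(45 - 64) = (-108 - 1*0)*(-19) = (-108 + 0)*(-19) = -108*(-19) = 2052)
k(-7*6 + 8) - 22864 = 2052 - 22864 = -20812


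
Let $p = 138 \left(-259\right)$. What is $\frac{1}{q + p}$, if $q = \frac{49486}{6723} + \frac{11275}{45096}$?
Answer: $- \frac{101060136}{3611322240085} \approx -2.7984 \cdot 10^{-5}$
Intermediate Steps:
$q = \frac{769140827}{101060136}$ ($q = 49486 \cdot \frac{1}{6723} + 11275 \cdot \frac{1}{45096} = \frac{49486}{6723} + \frac{11275}{45096} = \frac{769140827}{101060136} \approx 7.6107$)
$p = -35742$
$\frac{1}{q + p} = \frac{1}{\frac{769140827}{101060136} - 35742} = \frac{1}{- \frac{3611322240085}{101060136}} = - \frac{101060136}{3611322240085}$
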